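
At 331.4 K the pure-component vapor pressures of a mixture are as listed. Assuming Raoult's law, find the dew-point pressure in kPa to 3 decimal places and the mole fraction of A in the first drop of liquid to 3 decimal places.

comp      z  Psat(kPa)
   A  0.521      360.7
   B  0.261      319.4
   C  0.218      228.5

At the dew point ψ → 1, so Σzᵢ/Kᵢ = 1 with Kᵢ = Pᵢˢᵃᵗ/P ⇒ 1/P = Σzᵢ/Pᵢˢᵃᵗ.
1/P = 0.521/360.7 + 0.261/319.4 + 0.218/228.5 = 0.003216 ⇒ P = 310.982 kPa
xᵢ = zᵢP/Pᵢˢᵃᵗ ⇒ x_A = 0.521·310.982/360.7 = 0.449

Pdew = 310.982 kPa, x_A = 0.449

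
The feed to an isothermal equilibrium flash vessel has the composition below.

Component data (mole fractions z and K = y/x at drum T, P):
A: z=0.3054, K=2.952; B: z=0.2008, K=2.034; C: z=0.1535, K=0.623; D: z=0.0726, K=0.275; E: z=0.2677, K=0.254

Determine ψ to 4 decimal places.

ψ = 0.4620

Rachford–Rice: g(ψ) = Σ zᵢ(Kᵢ−1)/(1+ψ(Kᵢ−1)) = 0.
Feasibility: ΣzᵢKᵢ = 1.4936, Σzᵢ/Kᵢ = 1.7665 — both > 1, two phases present.
Iterate (Newton) starting at ψ = 0.39:
  ψ = 0.3900: g = 0.06356, g' = -0.8846 → ψ = 0.4618
  ψ = 0.4618: g = 0.00015, g' = -0.8852 → ψ = 0.4620
Converged at ψ = 0.4620.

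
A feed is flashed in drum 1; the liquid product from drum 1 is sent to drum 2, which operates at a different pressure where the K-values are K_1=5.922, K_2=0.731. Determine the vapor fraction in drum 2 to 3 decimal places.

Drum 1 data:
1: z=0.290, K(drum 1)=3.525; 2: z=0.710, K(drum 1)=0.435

V/F (drum 2) = 0.514

Drum 1:
Material balance + equilibrium reduce to Σ zᵢ(Kᵢ−1)/(1+ψ₁(Kᵢ−1)) = 0.
g(0) = ΣzᵢKᵢ − 1 = 0.331 and g(1) = 1 − Σzᵢ/Kᵢ = -0.714, so a root lies in (0, 1).
Binary case is linear: z₁(K₁−1)(1+ψ₁(K₂−1)) + z₂(K₂−1)(1+ψ₁(K₁−1)) = 0
⇒ ψ₁ = [z₁(K₁−1)+z₂(K₂−1)] / [−(K₁−1)(K₂−1)] = 0.3311/1.4266 = 0.232
Drum-1 compositions:
  1: x = 0.183, y = 0.645
  2: x = 0.817, y = 0.355
Drum-2 feed = drum-1 liquid: z₂ = (0.1828, 0.8172).
Drum 2:
Rachford–Rice: g(ψ₂) = Σ zᵢ(Kᵢ−1)/(1+ψ₂(Kᵢ−1)) = 0.
Check two-phase: ΣzᵢKᵢ = 1.680 > 1 and Σzᵢ/Kᵢ = 1.149 > 1, so g(0) = 0.680 > 0 and g(1) = -0.149 < 0.
Newton–Raphson from ψ₂ = 0.53:
  ψ₂ = 0.530: g = -0.0070, g' = -0.421 → ψ₂ = 0.513
  ψ₂ = 0.513: g = 0.0001, g' = -0.436 → ψ₂ = 0.514
Converged at ψ₂ = 0.514.
  1: x = 0.052, y = 0.307
  2: x = 0.948, y = 0.693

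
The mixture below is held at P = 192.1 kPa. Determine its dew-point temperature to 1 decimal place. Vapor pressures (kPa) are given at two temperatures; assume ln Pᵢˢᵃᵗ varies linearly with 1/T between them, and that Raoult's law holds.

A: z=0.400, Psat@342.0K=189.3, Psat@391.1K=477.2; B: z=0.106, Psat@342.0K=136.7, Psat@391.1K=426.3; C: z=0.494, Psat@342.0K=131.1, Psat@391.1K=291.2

Dew-point temperature: Σzᵢ·P/Pᵢˢᵃᵗ(T) = 1. Interpolate ln Pᵢˢᵃᵗ = aᵢ + bᵢ/T.
  T = 342.0 K: ΣzᵢP/Pᵢˢᵃᵗ = 1.2787
  T = 391.1 K: ΣzᵢP/Pᵢˢᵃᵗ = 0.5347
  T = 366.6 K: ΣzᵢP/Pᵢˢᵃᵗ = 0.8012
  T = 354.3 K: ΣzᵢP/Pᵢˢᵃᵗ = 1.0036
  T = 360.5 K: ΣzᵢP/Pᵢˢᵃᵗ = 0.8941
  T = 357.4 K: ΣzᵢP/Pᵢˢᵃᵗ = 0.9468
  T = 355.9 K: ΣzᵢP/Pᵢˢᵃᵗ = 0.9737
Interpolating between 354.3 K and 355.9 K gives T ≈ 354.5 K.

T = 354.5 K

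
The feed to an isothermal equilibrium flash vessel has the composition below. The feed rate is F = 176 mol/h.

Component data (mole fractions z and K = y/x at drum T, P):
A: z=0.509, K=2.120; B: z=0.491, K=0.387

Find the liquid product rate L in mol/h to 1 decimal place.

L = 107.0 mol/h

Material balance + equilibrium reduce to Σ zᵢ(Kᵢ−1)/(1+β(Kᵢ−1)) = 0.
Check two-phase: ΣzᵢKᵢ = 1.269 > 1 and Σzᵢ/Kᵢ = 1.509 > 1, so g(0) = 0.269 > 0 and g(1) = -0.509 < 0.
Binary case is linear: z₁(K₁−1)(1+β(K₂−1)) + z₂(K₂−1)(1+β(K₁−1)) = 0
⇒ β = [z₁(K₁−1)+z₂(K₂−1)] / [−(K₁−1)(K₂−1)] = 0.2691/0.6866 = 0.392
Then V = β·F = 0.3919·176 = 69.0 mol/h and L = F − V = 107.0 mol/h.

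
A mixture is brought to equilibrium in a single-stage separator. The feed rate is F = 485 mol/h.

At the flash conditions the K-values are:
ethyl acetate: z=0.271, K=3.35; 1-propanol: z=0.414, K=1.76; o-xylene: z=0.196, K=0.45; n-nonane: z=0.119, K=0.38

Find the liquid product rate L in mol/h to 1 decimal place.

Material balance + equilibrium reduce to Σ zᵢ(Kᵢ−1)/(1+ψ(Kᵢ−1)) = 0.
Feasibility: ΣzᵢKᵢ = 1.770, Σzᵢ/Kᵢ = 1.065 — both > 1, two phases present.
Newton–Raphson from ψ = 0.4:
  ψ = 0.400: g = 0.3332, g' = -0.717 → ψ = 0.865
  ψ = 0.865: g = 0.0351, g' = -0.678 → ψ = 0.917
  ψ = 0.917: g = -0.0010, g' = -0.720 → ψ = 0.915
Converged at ψ = 0.915.
Then V = ψ·F = 0.9153·485 = 443.9 mol/h and L = F − V = 41.1 mol/h.

L = 41.1 mol/h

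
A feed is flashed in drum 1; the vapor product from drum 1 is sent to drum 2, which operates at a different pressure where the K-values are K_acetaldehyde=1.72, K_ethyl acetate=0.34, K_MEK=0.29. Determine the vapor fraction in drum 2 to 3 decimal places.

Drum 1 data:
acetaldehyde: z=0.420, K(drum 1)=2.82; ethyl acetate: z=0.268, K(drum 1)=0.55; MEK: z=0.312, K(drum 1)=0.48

V/F (drum 2) = 0.310

Drum 1:
Let ψ₁ = V/F and solve Σ zᵢ(Kᵢ−1)/(1+ψ₁(Kᵢ−1)) = 0.
Feasibility: ΣzᵢKᵢ = 1.482, Σzᵢ/Kᵢ = 1.286 — both > 1, two phases present.
Iterate (Newton) starting at ψ₁ = 0.5:
  ψ₁ = 0.500: g = 0.0254, g' = -0.626 → ψ₁ = 0.541
Converged at ψ₁ = 0.541.
Drum-1 compositions:
  acetaldehyde: x = 0.212, y = 0.597
  ethyl acetate: x = 0.354, y = 0.195
  MEK: x = 0.434, y = 0.208
Drum-2 feed = drum-1 vapor: z₂ = (0.5968, 0.1948, 0.2084).
Drum 2:
Newton iteration, ψ₂⁰ = 0.4:
  ψ₂ = 0.400: g = -0.0477, g' = -0.548 → ψ₂ = 0.313
  ψ₂ = 0.313: g = -0.0016, g' = -0.514 → ψ₂ = 0.310
Converged at ψ₂ = 0.310.
  acetaldehyde: x = 0.488, y = 0.839
  ethyl acetate: x = 0.245, y = 0.083
  MEK: x = 0.267, y = 0.077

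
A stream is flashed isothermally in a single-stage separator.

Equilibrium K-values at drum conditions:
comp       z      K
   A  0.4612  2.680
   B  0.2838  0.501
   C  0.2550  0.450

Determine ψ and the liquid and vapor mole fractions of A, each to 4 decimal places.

Let ψ = V/F and solve Σ zᵢ(Kᵢ−1)/(1+ψ(Kᵢ−1)) = 0.
Feasibility: ΣzᵢKᵢ = 1.4929, Σzᵢ/Kᵢ = 1.3052 — both > 1, two phases present.
Iterate (Newton) starting at ψ = 0.5:
  ψ = 0.5000: g = 0.03895, g' = -0.6567 → ψ = 0.5593
  ψ = 0.5593: g = 0.00046, g' = -0.6429 → ψ = 0.5600
Converged at ψ = 0.5600.
Compositions from xᵢ = zᵢ/(1+ψ(Kᵢ−1)), yᵢ = Kᵢxᵢ:
  A: x = 0.2376, y = 0.6368
  B: x = 0.3939, y = 0.1973
  C: x = 0.3685, y = 0.1658

ψ = 0.5600, x_A = 0.2376, y_A = 0.6368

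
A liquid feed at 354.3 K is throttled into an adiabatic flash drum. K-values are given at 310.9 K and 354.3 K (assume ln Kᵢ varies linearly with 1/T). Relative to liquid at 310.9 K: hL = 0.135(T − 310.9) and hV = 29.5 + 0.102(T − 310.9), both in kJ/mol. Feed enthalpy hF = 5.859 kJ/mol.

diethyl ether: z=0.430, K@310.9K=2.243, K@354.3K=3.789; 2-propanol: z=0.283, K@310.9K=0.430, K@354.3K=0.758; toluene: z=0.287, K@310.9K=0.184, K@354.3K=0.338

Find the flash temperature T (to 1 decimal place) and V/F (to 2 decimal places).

T = 313.0 K, V/F = 0.19

Adiabatic flash: solve Rachford–Rice at each trial T, then check hF = ψ·hV(T) + (1−ψ)·hL(T).
  T = 310.9 K: K = (2.243, 0.430, 0.184), RR gives ψ = 0.159, H_out = 4.683 kJ/mol
  T = 354.3 K: K = (3.789, 0.758, 0.338), RR gives ψ = 0.664, H_out = 24.493 kJ/mol
  T = 332.6 K: K = (2.966, 0.582, 0.254), RR gives ψ = 0.429, H_out = 15.264 kJ/mol
  T = 321.8 K: K = (2.593, 0.503, 0.218), RR gives ψ = 0.305, H_out = 10.370 kJ/mol
  T = 316.4 K: K = (2.416, 0.466, 0.201), RR gives ψ = 0.237, H_out = 7.687 kJ/mol
  T = 313.6 K: K = (2.327, 0.447, 0.192), RR gives ψ = 0.198, H_out = 6.199 kJ/mol
  T = 312.2 K: K = (2.283, 0.438, 0.188), RR gives ψ = 0.178, H_out = 5.424 kJ/mol
Linear interpolation between T = 312.2 (H_out = 5.424) and T = 313.6 (H_out = 6.199) on hF = 5.859 gives T ≈ 313.0 K, at which ψ = 0.19.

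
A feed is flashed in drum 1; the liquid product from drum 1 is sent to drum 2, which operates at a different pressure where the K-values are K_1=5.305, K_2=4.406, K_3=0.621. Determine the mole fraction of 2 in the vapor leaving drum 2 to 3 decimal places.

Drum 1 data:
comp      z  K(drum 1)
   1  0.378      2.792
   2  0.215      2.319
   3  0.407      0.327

y_2 (drum 2) = 0.170

Drum 1:
Material balance + equilibrium reduce to Σ zᵢ(Kᵢ−1)/(1+ψ₁(Kᵢ−1)) = 0.
Check two-phase: ΣzᵢKᵢ = 1.687 > 1 and Σzᵢ/Kᵢ = 1.473 > 1, so g(0) = 0.687 > 0 and g(1) = -0.473 < 0.
Newton–Raphson from ψ₁ = 0.5:
  ψ₁ = 0.500: g = 0.1153, g' = -0.892 → ψ₁ = 0.629
  ψ₁ = 0.629: g = -0.0018, g' = -0.934 → ψ₁ = 0.627
Converged at ψ₁ = 0.627.
Drum-1 compositions:
  1: x = 0.178, y = 0.497
  2: x = 0.118, y = 0.273
  3: x = 0.704, y = 0.230
Drum-2 feed = drum-1 liquid: z₂ = (0.1779, 0.1176, 0.7044).
Drum 2:
Rachford–Rice: g(ψ₂) = Σ zᵢ(Kᵢ−1)/(1+ψ₂(Kᵢ−1)) = 0.
Check two-phase: ΣzᵢKᵢ = 1.900 > 1 and Σzᵢ/Kᵢ = 1.195 > 1, so g(0) = 0.900 > 0 and g(1) = -0.195 < 0.
Newton iteration, ψ₂⁰ = 0.5:
  ψ₂ = 0.500: g = 0.0619, g' = -0.673 → ψ₂ = 0.592
  ψ₂ = 0.592: g = 0.0046, g' = -0.580 → ψ₂ = 0.600
Converged at ψ₂ = 0.600.
  1: x = 0.050, y = 0.264
  2: x = 0.039, y = 0.170
  3: x = 0.912, y = 0.566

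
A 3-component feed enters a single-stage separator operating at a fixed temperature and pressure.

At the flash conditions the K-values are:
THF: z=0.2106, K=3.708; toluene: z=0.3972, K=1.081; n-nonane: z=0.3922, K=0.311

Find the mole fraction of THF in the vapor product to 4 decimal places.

Rachford–Rice: g(β) = Σ zᵢ(Kᵢ−1)/(1+β(Kᵢ−1)) = 0.
Check two-phase: ΣzᵢKᵢ = 1.3323 > 1 and Σzᵢ/Kᵢ = 1.6853 > 1, so g(0) = 0.3323 > 0 and g(1) = -0.6853 < 0.
Iterate (Newton) starting at β = 0.5:
  β = 0.5000: g = -0.13905, g' = -0.7144 → β = 0.3054
  β = 0.3054: g = 0.00133, g' = -0.7638 → β = 0.3071
Converged at β = 0.3071.
Compositions from xᵢ = zᵢ/(1+β(Kᵢ−1)), yᵢ = Kᵢxᵢ:
  THF: x = 0.1150, y = 0.4263
  toluene: x = 0.3876, y = 0.4190
  n-nonane: x = 0.4975, y = 0.1547

y_THF = 0.4263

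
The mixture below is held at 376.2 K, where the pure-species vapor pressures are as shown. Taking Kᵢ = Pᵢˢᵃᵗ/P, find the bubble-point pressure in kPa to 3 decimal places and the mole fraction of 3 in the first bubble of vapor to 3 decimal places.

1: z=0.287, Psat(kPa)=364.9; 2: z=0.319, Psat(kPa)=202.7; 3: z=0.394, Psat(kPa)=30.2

Pbub = 181.286 kPa, y_3 = 0.066

At the bubble point ψ → 0, so ΣzᵢKᵢ = 1 with Kᵢ = Pᵢˢᵃᵗ/P ⇒ P = ΣzᵢPᵢˢᵃᵗ.
P = 0.287·364.9 + 0.319·202.7 + 0.394·30.2 = 181.286 kPa
yᵢ = zᵢPᵢˢᵃᵗ/P ⇒ y_3 = 0.394·30.2/181.286 = 0.066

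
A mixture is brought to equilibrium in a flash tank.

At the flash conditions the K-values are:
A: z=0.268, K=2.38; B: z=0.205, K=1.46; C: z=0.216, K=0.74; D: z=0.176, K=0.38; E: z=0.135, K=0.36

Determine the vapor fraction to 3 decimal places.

Material balance + equilibrium reduce to Σ zᵢ(Kᵢ−1)/(1+ψ(Kᵢ−1)) = 0.
g(0) = ΣzᵢKᵢ − 1 = 0.212 and g(1) = 1 − Σzᵢ/Kᵢ = -0.383, so a root lies in (0, 1).
Newton iteration, ψ⁰ = 0.66:
  ψ = 0.660: g = -0.1362, g' = -0.546 → ψ = 0.411
  ψ = 0.411: g = -0.0111, g' = -0.480 → ψ = 0.388
Converged at ψ = 0.388.

ψ = 0.388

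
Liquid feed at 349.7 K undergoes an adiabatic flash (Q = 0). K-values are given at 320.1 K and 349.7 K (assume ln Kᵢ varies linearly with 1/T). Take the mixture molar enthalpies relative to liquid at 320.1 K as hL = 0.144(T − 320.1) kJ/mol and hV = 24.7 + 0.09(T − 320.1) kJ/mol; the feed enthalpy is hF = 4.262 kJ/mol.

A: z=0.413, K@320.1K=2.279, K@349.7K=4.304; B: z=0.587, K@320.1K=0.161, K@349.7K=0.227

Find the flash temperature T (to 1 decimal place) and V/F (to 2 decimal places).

T = 326.2 K, V/F = 0.14

Adiabatic flash: solve Rachford–Rice at each trial T, then check hF = ψ·hV(T) + (1−ψ)·hL(T).
  T = 320.1 K: K = (2.279, 0.161), RR gives ψ = 0.033, H_out = 0.823 kJ/mol
  T = 349.7 K: K = (4.304, 0.227), RR gives ψ = 0.357, H_out = 12.501 kJ/mol
  T = 334.9 K: K = (3.176, 0.193), RR gives ψ = 0.242, H_out = 7.910 kJ/mol
  T = 327.5 K: K = (2.701, 0.176), RR gives ψ = 0.156, H_out = 4.864 kJ/mol
  T = 323.8 K: K = (2.483, 0.169), RR gives ψ = 0.101, H_out = 3.008 kJ/mol
  T = 325.6 K: K = (2.587, 0.172), RR gives ψ = 0.129, H_out = 3.946 kJ/mol
  T = 326.6 K: K = (2.646, 0.175), RR gives ψ = 0.144, H_out = 4.438 kJ/mol
Linear interpolation between T = 325.6 (H_out = 3.946) and T = 326.6 (H_out = 4.438) on hF = 4.262 gives T ≈ 326.2 K, at which ψ = 0.14.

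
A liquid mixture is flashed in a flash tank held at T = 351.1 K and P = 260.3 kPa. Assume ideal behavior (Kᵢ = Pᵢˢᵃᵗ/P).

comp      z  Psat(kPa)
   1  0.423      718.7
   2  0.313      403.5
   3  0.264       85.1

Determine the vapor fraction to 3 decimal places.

ψ = 0.850

Raoult's law: Kᵢ = Pᵢˢᵃᵗ/P = Pᵢˢᵃᵗ/260.3.
  K_1 = 718.7/260.3 = 2.76104, K_2 = 403.5/260.3 = 1.55013, K_3 = 85.1/260.3 = 0.32693
Let ψ = V/F and solve Σ zᵢ(Kᵢ−1)/(1+ψ(Kᵢ−1)) = 0.
g(0) = ΣzᵢKᵢ − 1 = 0.739 and g(1) = 1 − Σzᵢ/Kᵢ = -0.163, so a root lies in (0, 1).
Iterate (Newton) starting at ψ = 0.5:
  ψ = 0.500: g = 0.2633, g' = -0.701 → ψ = 0.876
  ψ = 0.876: g = -0.0235, g' = -0.956 → ψ = 0.851
  ψ = 0.851: g = -0.0006, g' = -0.909 → ψ = 0.850
Converged at ψ = 0.850.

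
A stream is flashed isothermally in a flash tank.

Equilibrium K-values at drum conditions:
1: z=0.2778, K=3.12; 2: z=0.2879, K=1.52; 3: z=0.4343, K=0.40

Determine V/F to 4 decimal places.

V/F = 0.5491

Rachford–Rice: g(V/F) = Σ zᵢ(Kᵢ−1)/(1+V/F(Kᵢ−1)) = 0.
g(0) = ΣzᵢKᵢ − 1 = 0.4781 and g(1) = 1 − Σzᵢ/Kᵢ = -0.3642, so a root lies in (0, 1).
Newton–Raphson from V/F = 0.5:
  V/F = 0.5000: g = 0.03245, g' = -0.6623 → V/F = 0.5490
  V/F = 0.5490: g = 0.00005, g' = -0.6614 → V/F = 0.5491
Converged at V/F = 0.5491.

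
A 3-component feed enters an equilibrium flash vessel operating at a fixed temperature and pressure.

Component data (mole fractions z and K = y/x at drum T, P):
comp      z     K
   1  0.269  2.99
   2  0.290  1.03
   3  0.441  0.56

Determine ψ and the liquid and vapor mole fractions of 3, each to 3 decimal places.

Iterate (Newton) starting at ψ = 0.32:
  ψ = 0.320: g = 0.1098, g' = -0.514 → ψ = 0.534
  ψ = 0.534: g = 0.0145, g' = -0.397 → ψ = 0.570
  ψ = 0.570: g = 0.0002, g' = -0.386 → ψ = 0.571
Converged at ψ = 0.571.
Compositions from xᵢ = zᵢ/(1+ψ(Kᵢ−1)), yᵢ = Kᵢxᵢ:
  1: x = 0.126, y = 0.377
  2: x = 0.285, y = 0.294
  3: x = 0.589, y = 0.330

ψ = 0.571, x_3 = 0.589, y_3 = 0.330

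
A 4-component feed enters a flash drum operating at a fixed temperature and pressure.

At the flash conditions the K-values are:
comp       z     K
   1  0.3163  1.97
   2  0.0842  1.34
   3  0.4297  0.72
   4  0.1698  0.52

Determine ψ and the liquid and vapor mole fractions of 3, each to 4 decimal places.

ψ = 0.4377, x_3 = 0.4897, y_3 = 0.3526

Let ψ = V/F and solve Σ zᵢ(Kᵢ−1)/(1+ψ(Kᵢ−1)) = 0.
g(0) = ΣzᵢKᵢ − 1 = 0.1336 and g(1) = 1 − Σzᵢ/Kᵢ = -0.1467, so a root lies in (0, 1).
Newton–Raphson from ψ = 0.38:
  ψ = 0.3800: g = 0.01520, g' = -0.2672 → ψ = 0.4369
  ψ = 0.4369: g = 0.00020, g' = -0.2606 → ψ = 0.4377
Converged at ψ = 0.4377.
Compositions from xᵢ = zᵢ/(1+ψ(Kᵢ−1)), yᵢ = Kᵢxᵢ:
  1: x = 0.2220, y = 0.4374
  2: x = 0.0733, y = 0.0982
  3: x = 0.4897, y = 0.3526
  4: x = 0.2150, y = 0.1118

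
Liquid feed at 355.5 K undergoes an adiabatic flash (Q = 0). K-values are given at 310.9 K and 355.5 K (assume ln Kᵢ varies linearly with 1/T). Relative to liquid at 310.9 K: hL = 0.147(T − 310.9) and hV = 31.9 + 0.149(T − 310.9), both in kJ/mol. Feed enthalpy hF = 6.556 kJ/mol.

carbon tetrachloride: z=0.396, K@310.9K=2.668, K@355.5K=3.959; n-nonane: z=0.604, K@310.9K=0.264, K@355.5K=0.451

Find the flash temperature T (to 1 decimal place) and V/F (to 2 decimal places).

T = 313.2 K, V/F = 0.20

Adiabatic flash: solve Rachford–Rice at each trial T, then check hF = ψ·hV(T) + (1−ψ)·hL(T).
  T = 310.9 K: K = (2.668, 0.264), RR gives ψ = 0.176, H_out = 5.612 kJ/mol
  T = 355.5 K: K = (3.959, 0.451), RR gives ψ = 0.517, H_out = 23.101 kJ/mol
  T = 333.2 K: K = (3.293, 0.351), RR gives ψ = 0.347, H_out = 14.365 kJ/mol
  T = 322.0 K: K = (2.974, 0.306), RR gives ψ = 0.264, H_out = 10.073 kJ/mol
  T = 316.4 K: K = (2.818, 0.284), RR gives ψ = 0.221, H_out = 7.864 kJ/mol
  T = 313.6 K: K = (2.741, 0.274), RR gives ψ = 0.198, H_out = 6.730 kJ/mol
  T = 312.2 K: K = (2.703, 0.269), RR gives ψ = 0.187, H_out = 6.154 kJ/mol
Linear interpolation between T = 312.2 (H_out = 6.154) and T = 313.6 (H_out = 6.730) on hF = 6.556 gives T ≈ 313.2 K, at which ψ = 0.20.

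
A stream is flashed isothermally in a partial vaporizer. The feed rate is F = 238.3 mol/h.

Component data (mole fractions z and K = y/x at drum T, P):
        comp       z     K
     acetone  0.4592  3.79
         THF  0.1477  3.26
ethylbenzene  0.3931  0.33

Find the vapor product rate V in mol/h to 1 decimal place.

Let β = V/F and solve Σ zᵢ(Kᵢ−1)/(1+β(Kᵢ−1)) = 0.
Check two-phase: ΣzᵢKᵢ = 2.3516 > 1 and Σzᵢ/Kᵢ = 1.3577 > 1, so g(0) = 1.3516 > 0 and g(1) = -0.3577 < 0.
Newton–Raphson from β = 0.62:
  β = 0.6200: g = 0.15782, g' = -1.1269 → β = 0.7601
  β = 0.7601: g = -0.00328, g' = -1.2019 → β = 0.7573
Converged at β = 0.7573.
Then V = β·F = 0.7573·238.3 = 180.5 mol/h and L = F − V = 57.8 mol/h.

V = 180.5 mol/h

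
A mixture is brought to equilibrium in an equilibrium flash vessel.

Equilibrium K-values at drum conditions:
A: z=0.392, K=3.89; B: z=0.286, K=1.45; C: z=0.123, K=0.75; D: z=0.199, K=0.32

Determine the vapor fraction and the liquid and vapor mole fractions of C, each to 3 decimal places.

ψ = 0.919, x_C = 0.160, y_C = 0.120

Let ψ = V/F and solve Σ zᵢ(Kᵢ−1)/(1+ψ(Kᵢ−1)) = 0.
g(0) = ΣzᵢKᵢ − 1 = 1.096 and g(1) = 1 − Σzᵢ/Kᵢ = -0.084, so a root lies in (0, 1).
Iterate (Newton) starting at ψ = 0.59:
  ψ = 0.590: g = 0.2584, g' = -0.751 → ψ = 0.934
  ψ = 0.934: g = -0.0143, g' = -0.973 → ψ = 0.919
Converged at ψ = 0.919.
Compositions from xᵢ = zᵢ/(1+ψ(Kᵢ−1)), yᵢ = Kᵢxᵢ:
  A: x = 0.107, y = 0.417
  B: x = 0.202, y = 0.293
  C: x = 0.160, y = 0.120
  D: x = 0.531, y = 0.170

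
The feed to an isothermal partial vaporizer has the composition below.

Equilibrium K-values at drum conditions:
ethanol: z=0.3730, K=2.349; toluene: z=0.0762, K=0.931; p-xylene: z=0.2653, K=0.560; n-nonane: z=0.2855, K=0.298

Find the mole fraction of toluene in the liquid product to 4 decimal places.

Newton iteration, V/F⁰ = 0.5:
  V/F = 0.5000: g = -0.16342, g' = -0.6609 → V/F = 0.2527
  V/F = 0.2527: g = -0.00510, g' = -0.6508 → V/F = 0.2449
Converged at V/F = 0.2449.
Compositions from xᵢ = zᵢ/(1+V/F(Kᵢ−1)), yᵢ = Kᵢxᵢ:
  ethanol: x = 0.2804, y = 0.6586
  toluene: x = 0.0775, y = 0.0722
  p-xylene: x = 0.2973, y = 0.1665
  n-nonane: x = 0.3448, y = 0.1027

x_toluene = 0.0775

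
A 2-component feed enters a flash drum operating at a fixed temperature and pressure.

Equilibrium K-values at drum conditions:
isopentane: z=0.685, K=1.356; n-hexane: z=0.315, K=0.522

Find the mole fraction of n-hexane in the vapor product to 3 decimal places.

y_n-hexane = 0.223

Newton iteration, V/F⁰ = 0.5:
  V/F = 0.500: g = 0.0092, g' = -0.187 → V/F = 0.549
  V/F = 0.549: g = -0.0001, g' = -0.193 → V/F = 0.548
Converged at V/F = 0.548.
Compositions from xᵢ = zᵢ/(1+V/F(Kᵢ−1)), yᵢ = Kᵢxᵢ:
  isopentane: x = 0.573, y = 0.777
  n-hexane: x = 0.427, y = 0.223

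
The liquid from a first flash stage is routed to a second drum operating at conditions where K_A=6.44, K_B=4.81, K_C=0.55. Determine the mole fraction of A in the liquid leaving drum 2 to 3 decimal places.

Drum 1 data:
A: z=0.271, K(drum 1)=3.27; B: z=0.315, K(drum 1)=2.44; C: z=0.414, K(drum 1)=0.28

x_A (drum 2) = 0.032

Drum 1:
Material balance + equilibrium reduce to Σ zᵢ(Kᵢ−1)/(1+ψ₁(Kᵢ−1)) = 0.
Check two-phase: ΣzᵢKᵢ = 1.771 > 1 and Σzᵢ/Kᵢ = 1.691 > 1, so g(0) = 0.771 > 0 and g(1) = -0.691 < 0.
Newton iteration, ψ₁⁰ = 0.41:
  ψ₁ = 0.410: g = 0.1809, g' = -1.065 → ψ₁ = 0.580
  ψ₁ = 0.580: g = 0.0010, g' = -1.087 → ψ₁ = 0.581
Converged at ψ₁ = 0.581.
Drum-1 compositions:
  A: x = 0.117, y = 0.382
  B: x = 0.172, y = 0.419
  C: x = 0.712, y = 0.199
Drum-2 feed = drum-1 liquid: z₂ = (0.1169, 0.1715, 0.7116).
Drum 2:
Material balance + equilibrium reduce to Σ zᵢ(Kᵢ−1)/(1+ψ₂(Kᵢ−1)) = 0.
Check two-phase: ΣzᵢKᵢ = 1.969 > 1 and Σzᵢ/Kᵢ = 1.348 > 1, so g(0) = 0.969 > 0 and g(1) = -0.348 < 0.
Iterate (Newton) starting at ψ₂ = 0.62:
  ψ₂ = 0.620: g = -0.1043, g' = -0.678 → ψ₂ = 0.466
  ψ₂ = 0.466: g = 0.0100, g' = -0.830 → ψ₂ = 0.478
Converged at ψ₂ = 0.478.
  A: x = 0.032, y = 0.209
  B: x = 0.061, y = 0.292
  C: x = 0.907, y = 0.499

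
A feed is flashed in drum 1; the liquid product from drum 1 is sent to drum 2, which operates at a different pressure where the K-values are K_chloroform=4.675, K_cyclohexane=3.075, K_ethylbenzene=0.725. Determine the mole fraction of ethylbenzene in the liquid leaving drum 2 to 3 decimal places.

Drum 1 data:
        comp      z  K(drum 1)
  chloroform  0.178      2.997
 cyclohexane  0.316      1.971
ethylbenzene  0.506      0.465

x_ethylbenzene (drum 2) = 0.898

Drum 1:
Newton–Raphson from ψ₁ = 0.5:
  ψ₁ = 0.500: g = 0.0149, g' = -0.583 → ψ₁ = 0.525
  ψ₁ = 0.525: g = 0.0000, g' = -0.580 → ψ₁ = 0.526
Converged at ψ₁ = 0.526.
Drum-1 compositions:
  chloroform: x = 0.087, y = 0.260
  cyclohexane: x = 0.209, y = 0.412
  ethylbenzene: x = 0.704, y = 0.327
Drum-2 feed = drum-1 liquid: z₂ = (0.0868, 0.2092, 0.7039).
Drum 2:
Let ψ₂ = V/F and solve Σ zᵢ(Kᵢ−1)/(1+ψ₂(Kᵢ−1)) = 0.
Feasibility: ΣzᵢKᵢ = 1.560, Σzᵢ/Kᵢ = 1.058 — both > 1, two phases present.
Newton iteration, ψ₂⁰ = 0.32:
  ψ₂ = 0.320: g = 0.1953, g' = -0.637 → ψ₂ = 0.627
  ψ₂ = 0.627: g = 0.0515, g' = -0.356 → ψ₂ = 0.771
  ψ₂ = 0.771: g = 0.0044, g' = -0.299 → ψ₂ = 0.786
Converged at ψ₂ = 0.786.
  chloroform: x = 0.022, y = 0.104
  cyclohexane: x = 0.079, y = 0.244
  ethylbenzene: x = 0.898, y = 0.651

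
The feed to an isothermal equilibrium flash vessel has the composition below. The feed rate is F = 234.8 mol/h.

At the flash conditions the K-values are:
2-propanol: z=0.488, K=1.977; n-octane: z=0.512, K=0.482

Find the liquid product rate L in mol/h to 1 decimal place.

Material balance + equilibrium reduce to Σ zᵢ(Kᵢ−1)/(1+ψ(Kᵢ−1)) = 0.
Feasibility: ΣzᵢKᵢ = 1.212, Σzᵢ/Kᵢ = 1.309 — both > 1, two phases present.
Newton iteration, ψ⁰ = 0.5:
  ψ = 0.500: g = -0.0376, g' = -0.460 → ψ = 0.418
Converged at ψ = 0.418.
Then V = ψ·F = 0.4180·234.8 = 98.2 mol/h and L = F − V = 136.6 mol/h.

L = 136.6 mol/h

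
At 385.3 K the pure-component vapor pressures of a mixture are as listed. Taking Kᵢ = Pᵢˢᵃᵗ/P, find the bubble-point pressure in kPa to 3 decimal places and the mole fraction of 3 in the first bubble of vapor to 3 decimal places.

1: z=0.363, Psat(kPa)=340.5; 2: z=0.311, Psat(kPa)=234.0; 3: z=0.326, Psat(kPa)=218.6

At the bubble point ψ → 0, so ΣzᵢKᵢ = 1 with Kᵢ = Pᵢˢᵃᵗ/P ⇒ P = ΣzᵢPᵢˢᵃᵗ.
P = 0.363·340.5 + 0.311·234.0 + 0.326·218.6 = 267.639 kPa
yᵢ = zᵢPᵢˢᵃᵗ/P ⇒ y_3 = 0.326·218.6/267.639 = 0.266

Pbub = 267.639 kPa, y_3 = 0.266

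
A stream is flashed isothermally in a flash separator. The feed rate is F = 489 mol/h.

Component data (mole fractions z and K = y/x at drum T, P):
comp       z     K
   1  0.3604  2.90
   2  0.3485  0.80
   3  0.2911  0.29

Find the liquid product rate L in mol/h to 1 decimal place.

L = 276.6 mol/h

Let ψ = V/F and solve Σ zᵢ(Kᵢ−1)/(1+ψ(Kᵢ−1)) = 0.
Feasibility: ΣzᵢKᵢ = 1.4084, Σzᵢ/Kᵢ = 1.5637 — both > 1, two phases present.
Newton iteration, ψ⁰ = 0.5:
  ψ = 0.5000: g = -0.04672, g' = -0.7121 → ψ = 0.4344
  ψ = 0.4344: g = -0.00004, g' = -0.7140 → ψ = 0.4343
Converged at ψ = 0.4343.
Then V = ψ·F = 0.4343·489 = 212.4 mol/h and L = F − V = 276.6 mol/h.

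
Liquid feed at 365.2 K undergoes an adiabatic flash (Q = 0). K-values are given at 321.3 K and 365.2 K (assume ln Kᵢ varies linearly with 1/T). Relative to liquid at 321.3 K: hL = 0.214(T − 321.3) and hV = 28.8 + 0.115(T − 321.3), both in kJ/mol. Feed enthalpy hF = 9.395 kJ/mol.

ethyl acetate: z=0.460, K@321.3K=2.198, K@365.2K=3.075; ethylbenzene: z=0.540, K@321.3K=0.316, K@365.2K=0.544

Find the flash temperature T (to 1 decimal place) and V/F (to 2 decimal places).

Adiabatic flash: solve Rachford–Rice at each trial T, then check hF = ψ·hV(T) + (1−ψ)·hL(T).
  T = 321.3 K: K = (2.198, 0.316), RR gives ψ = 0.222, H_out = 6.387 kJ/mol
  T = 365.2 K: K = (3.075, 0.544), RR gives ψ = 0.749, H_out = 27.699 kJ/mol
  T = 343.2 K: K = (2.627, 0.422), RR gives ψ = 0.463, H_out = 17.028 kJ/mol
  T = 332.2 K: K = (2.409, 0.367), RR gives ψ = 0.343, H_out = 11.837 kJ/mol
  T = 326.8 K: K = (2.304, 0.341), RR gives ψ = 0.284, H_out = 9.196 kJ/mol
  T = 329.5 K: K = (2.356, 0.354), RR gives ψ = 0.313, H_out = 10.529 kJ/mol
  T = 328.1 K: K = (2.329, 0.347), RR gives ψ = 0.298, H_out = 9.841 kJ/mol
Linear interpolation between T = 326.8 (H_out = 9.196) and T = 328.1 (H_out = 9.841) on hF = 9.395 gives T ≈ 327.2 K, at which ψ = 0.29.

T = 327.2 K, V/F = 0.29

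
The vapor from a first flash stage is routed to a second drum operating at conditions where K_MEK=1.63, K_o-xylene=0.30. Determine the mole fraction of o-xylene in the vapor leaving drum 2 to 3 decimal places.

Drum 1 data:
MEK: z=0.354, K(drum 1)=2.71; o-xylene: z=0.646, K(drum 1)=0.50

Drum 1:
Let ψ₁ = V/F and solve Σ zᵢ(Kᵢ−1)/(1+ψ₁(Kᵢ−1)) = 0.
Feasibility: ΣzᵢKᵢ = 1.282, Σzᵢ/Kᵢ = 1.423 — both > 1, two phases present.
Iterate (Newton) starting at ψ₁ = 0.5:
  ψ₁ = 0.500: g = -0.1043, g' = -0.588 → ψ₁ = 0.323
  ψ₁ = 0.323: g = 0.0051, g' = -0.660 → ψ₁ = 0.330
Converged at ψ₁ = 0.330.
Drum-1 compositions:
  MEK: x = 0.226, y = 0.613
  o-xylene: x = 0.774, y = 0.387
Drum-2 feed = drum-1 vapor: z₂ = (0.6131, 0.3869).
Drum 2:
Binary case is linear: z₁(K₁−1)(1+ψ₂(K₂−1)) + z₂(K₂−1)(1+ψ₂(K₁−1)) = 0
⇒ ψ₂ = [z₁(K₁−1)+z₂(K₂−1)] / [−(K₁−1)(K₂−1)] = 0.1155/0.4410 = 0.262
  MEK: x = 0.526, y = 0.858
  o-xylene: x = 0.474, y = 0.142

y_o-xylene (drum 2) = 0.142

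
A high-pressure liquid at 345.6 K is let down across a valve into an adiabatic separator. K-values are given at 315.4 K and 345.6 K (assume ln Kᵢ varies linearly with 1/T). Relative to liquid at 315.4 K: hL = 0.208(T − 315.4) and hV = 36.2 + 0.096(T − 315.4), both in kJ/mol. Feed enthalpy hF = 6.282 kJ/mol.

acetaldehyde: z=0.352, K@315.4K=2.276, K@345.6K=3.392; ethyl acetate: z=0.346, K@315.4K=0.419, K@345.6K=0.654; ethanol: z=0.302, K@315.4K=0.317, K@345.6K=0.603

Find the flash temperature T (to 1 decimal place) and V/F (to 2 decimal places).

Adiabatic flash: solve Rachford–Rice at each trial T, then check hF = ψ·hV(T) + (1−ψ)·hL(T).
  T = 315.4 K: K = (2.276, 0.419, 0.317), RR gives ψ = 0.052, H_out = 1.885 kJ/mol
  T = 345.6 K: K = (3.392, 0.654, 0.603), RR gives ψ = 0.680, H_out = 28.582 kJ/mol
  T = 330.5 K: K = (2.804, 0.529, 0.444), RR gives ψ = 0.329, H_out = 14.490 kJ/mol
  T = 322.9 K: K = (2.531, 0.472, 0.376), RR gives ψ = 0.191, H_out = 8.298 kJ/mol
  T = 319.1 K: K = (2.400, 0.444, 0.345), RR gives ψ = 0.122, H_out = 5.125 kJ/mol
  T = 321.0 K: K = (2.465, 0.458, 0.360), RR gives ψ = 0.156, H_out = 6.726 kJ/mol
Linear interpolation between T = 319.1 (H_out = 5.125) and T = 321.0 (H_out = 6.726) on hF = 6.282 gives T ≈ 320.5 K, at which ψ = 0.15.

T = 320.5 K, V/F = 0.15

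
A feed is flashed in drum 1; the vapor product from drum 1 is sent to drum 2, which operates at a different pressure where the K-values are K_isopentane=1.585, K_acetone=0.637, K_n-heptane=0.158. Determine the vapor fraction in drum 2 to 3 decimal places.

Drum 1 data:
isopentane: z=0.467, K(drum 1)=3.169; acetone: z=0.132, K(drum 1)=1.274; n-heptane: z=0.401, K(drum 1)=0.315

V/F (drum 2) = 0.336

Drum 1:
Let ψ₁ = V/F and solve Σ zᵢ(Kᵢ−1)/(1+ψ₁(Kᵢ−1)) = 0.
g(0) = ΣzᵢKᵢ − 1 = 0.774 and g(1) = 1 − Σzᵢ/Kᵢ = -0.524, so a root lies in (0, 1).
Newton iteration, ψ₁⁰ = 0.32:
  ψ₁ = 0.320: g = 0.2794, g' = -1.083 → ψ₁ = 0.578
  ψ₁ = 0.578: g = 0.0259, g' = -0.956 → ψ₁ = 0.605
Converged at ψ₁ = 0.605.
Drum-1 compositions:
  isopentane: x = 0.202, y = 0.640
  acetone: x = 0.113, y = 0.144
  n-heptane: x = 0.685, y = 0.216
Drum-2 feed = drum-1 vapor: z₂ = (0.6400, 0.1443, 0.2157).
Drum 2:
Iterate (Newton) starting at ψ₂ = 0.5:
  ψ₂ = 0.500: g = -0.0880, g' = -0.616 → ψ₂ = 0.357
  ψ₂ = 0.357: g = -0.0102, g' = -0.488 → ψ₂ = 0.336
Converged at ψ₂ = 0.336.
  isopentane: x = 0.535, y = 0.848
  acetone: x = 0.164, y = 0.105
  n-heptane: x = 0.301, y = 0.048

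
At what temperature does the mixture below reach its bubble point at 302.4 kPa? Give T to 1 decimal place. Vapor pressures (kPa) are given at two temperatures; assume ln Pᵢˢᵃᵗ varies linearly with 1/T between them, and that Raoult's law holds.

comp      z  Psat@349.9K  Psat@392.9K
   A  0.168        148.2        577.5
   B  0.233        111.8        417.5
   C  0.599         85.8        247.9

T = 388.0 K

Bubble-point temperature: ΣzᵢPᵢˢᵃᵗ(T) = P. Interpolate ln Pᵢˢᵃᵗ = aᵢ + bᵢ/T.
  T = 349.9 K: ΣzᵢPᵢˢᵃᵗ = 102.34 kPa
  T = 392.9 K: ΣzᵢPᵢˢᵃᵗ = 342.79 kPa
  T = 371.4 K: ΣzᵢPᵢˢᵃᵗ = 193.50 kPa
  T = 382.1 K: ΣzᵢPᵢˢᵃᵗ = 259.14 kPa
  T = 387.5 K: ΣzᵢPᵢˢᵃᵗ = 298.59 kPa
  T = 390.2 K: ΣzᵢPᵢˢᵃᵗ = 320.07 kPa
Interpolating between 387.5 K and 390.2 K gives T ≈ 388.0 K.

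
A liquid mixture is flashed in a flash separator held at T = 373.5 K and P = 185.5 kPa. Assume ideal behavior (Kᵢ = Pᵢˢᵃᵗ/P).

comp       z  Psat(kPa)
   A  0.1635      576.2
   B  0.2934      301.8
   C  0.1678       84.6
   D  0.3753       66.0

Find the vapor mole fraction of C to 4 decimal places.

y_C = 0.0878

Raoult's law: Kᵢ = Pᵢˢᵃᵗ/P = Pᵢˢᵃᵗ/185.5.
  K_A = 576.2/185.5 = 3.106199, K_B = 301.8/185.5 = 1.626954, K_C = 84.6/185.5 = 0.456065, K_D = 66.0/185.5 = 0.355795
Rachford–Rice: g(V/F) = Σ zᵢ(Kᵢ−1)/(1+V/F(Kᵢ−1)) = 0.
Feasibility: ΣzᵢKᵢ = 1.1953, Σzᵢ/Kᵢ = 1.6557 — both > 1, two phases present.
Newton–Raphson from V/F = 0.68:
  V/F = 0.6800: g = -0.30454, g' = -0.7976 → V/F = 0.2982
  V/F = 0.2982: g = -0.04168, g' = -0.6649 → V/F = 0.2355
  V/F = 0.2355: g = 0.00080, g' = -0.6934 → V/F = 0.2366
Converged at V/F = 0.2366.
Compositions from xᵢ = zᵢ/(1+V/F(Kᵢ−1)), yᵢ = Kᵢxᵢ:
  A: x = 0.1091, y = 0.3389
  B: x = 0.2555, y = 0.4157
  C: x = 0.1926, y = 0.0878
  D: x = 0.4428, y = 0.1575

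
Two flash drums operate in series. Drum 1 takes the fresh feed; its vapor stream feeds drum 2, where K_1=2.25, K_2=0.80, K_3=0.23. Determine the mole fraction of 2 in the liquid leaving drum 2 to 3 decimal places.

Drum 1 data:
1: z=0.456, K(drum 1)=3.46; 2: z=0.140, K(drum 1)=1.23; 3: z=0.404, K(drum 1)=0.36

Drum 1:
Let ψ₁ = V/F and solve Σ zᵢ(Kᵢ−1)/(1+ψ₁(Kᵢ−1)) = 0.
g(0) = ΣzᵢKᵢ − 1 = 0.895 and g(1) = 1 − Σzᵢ/Kᵢ = -0.368, so a root lies in (0, 1).
Newton iteration, ψ₁⁰ = 0.58:
  ψ₁ = 0.580: g = 0.0795, g' = -0.893 → ψ₁ = 0.669
Converged at ψ₁ = 0.669.
Drum-1 compositions:
  1: x = 0.172, y = 0.596
  2: x = 0.121, y = 0.149
  3: x = 0.706, y = 0.254
Drum-2 feed = drum-1 vapor: z₂ = (0.5965, 0.1492, 0.2543).
Drum 2:
Newton–Raphson from ψ₂ = 0.5:
  ψ₂ = 0.500: g = 0.1073, g' = -0.759 → ψ₂ = 0.641
  ψ₂ = 0.641: g = -0.0073, g' = -0.884 → ψ₂ = 0.633
Converged at ψ₂ = 0.633.
  1: x = 0.333, y = 0.749
  2: x = 0.171, y = 0.137
  3: x = 0.496, y = 0.114

x_2 (drum 2) = 0.171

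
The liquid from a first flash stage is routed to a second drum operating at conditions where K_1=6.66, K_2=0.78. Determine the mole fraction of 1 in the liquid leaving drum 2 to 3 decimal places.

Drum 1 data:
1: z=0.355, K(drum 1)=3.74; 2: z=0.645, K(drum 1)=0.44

Drum 1:
Material balance + equilibrium reduce to Σ zᵢ(Kᵢ−1)/(1+ψ₁(Kᵢ−1)) = 0.
Check two-phase: ΣzᵢKᵢ = 1.612 > 1 and Σzᵢ/Kᵢ = 1.561 > 1, so g(0) = 0.611 > 0 and g(1) = -0.561 < 0.
Binary case is linear: z₁(K₁−1)(1+ψ₁(K₂−1)) + z₂(K₂−1)(1+ψ₁(K₁−1)) = 0
⇒ ψ₁ = [z₁(K₁−1)+z₂(K₂−1)] / [−(K₁−1)(K₂−1)] = 0.6115/1.5344 = 0.399
Drum-1 compositions:
  1: x = 0.170, y = 0.635
  2: x = 0.830, y = 0.365
Drum-2 feed = drum-1 liquid: z₂ = (0.1697, 0.8303).
Drum 2:
Material balance + equilibrium reduce to Σ zᵢ(Kᵢ−1)/(1+ψ₂(Kᵢ−1)) = 0.
Check two-phase: ΣzᵢKᵢ = 1.778 > 1 and Σzᵢ/Kᵢ = 1.090 > 1, so g(0) = 0.778 > 0 and g(1) = -0.090 < 0.
Binary case is linear: z₁(K₁−1)(1+ψ₂(K₂−1)) + z₂(K₂−1)(1+ψ₂(K₁−1)) = 0
⇒ ψ₂ = [z₁(K₁−1)+z₂(K₂−1)] / [−(K₁−1)(K₂−1)] = 0.7778/1.2452 = 0.625
  1: x = 0.037, y = 0.249
  2: x = 0.963, y = 0.751

x_1 (drum 2) = 0.037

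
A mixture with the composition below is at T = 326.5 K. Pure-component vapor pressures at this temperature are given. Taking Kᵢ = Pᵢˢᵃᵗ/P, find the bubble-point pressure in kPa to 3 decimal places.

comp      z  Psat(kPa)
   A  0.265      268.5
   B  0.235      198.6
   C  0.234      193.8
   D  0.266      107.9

Pbub = 191.874 kPa

At the bubble point ψ → 0, so ΣzᵢKᵢ = 1 with Kᵢ = Pᵢˢᵃᵗ/P ⇒ P = ΣzᵢPᵢˢᵃᵗ.
P = 0.265·268.5 + 0.235·198.6 + 0.234·193.8 + 0.266·107.9 = 191.874 kPa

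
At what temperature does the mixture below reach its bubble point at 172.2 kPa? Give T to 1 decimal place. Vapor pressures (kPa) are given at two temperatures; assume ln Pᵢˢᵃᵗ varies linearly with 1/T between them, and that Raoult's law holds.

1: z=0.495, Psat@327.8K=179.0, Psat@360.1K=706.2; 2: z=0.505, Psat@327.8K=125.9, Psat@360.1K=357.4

T = 330.8 K

Bubble-point temperature: ΣzᵢPᵢˢᵃᵗ(T) = P. Interpolate ln Pᵢˢᵃᵗ = aᵢ + bᵢ/T.
  T = 327.8 K: ΣzᵢPᵢˢᵃᵗ = 152.18 kPa
  T = 360.1 K: ΣzᵢPᵢˢᵃᵗ = 530.06 kPa
  T = 344.0 K: ΣzᵢPᵢˢᵃᵗ = 292.10 kPa
  T = 335.9 K: ΣzᵢPᵢˢᵃᵗ = 212.31 kPa
  T = 331.9 K: ΣzᵢPᵢˢᵃᵗ = 180.45 kPa
  T = 329.9 K: ΣzᵢPᵢˢᵃᵗ = 166.14 kPa
  T = 330.9 K: ΣzᵢPᵢˢᵃᵗ = 173.16 kPa
Interpolating between 329.9 K and 330.9 K gives T ≈ 330.8 K.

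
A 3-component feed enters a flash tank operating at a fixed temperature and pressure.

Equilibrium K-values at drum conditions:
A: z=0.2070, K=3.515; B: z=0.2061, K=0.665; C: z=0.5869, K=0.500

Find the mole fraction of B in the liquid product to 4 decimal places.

x_B = 0.2160

Newton–Raphson from V/F = 0.5:
  V/F = 0.5000: g = -0.24359, g' = -0.5511 → V/F = 0.0580
  V/F = 0.0580: g = 0.08168, g' = -1.1768 → V/F = 0.1274
  V/F = 0.1274: g = 0.00871, g' = -0.9435 → V/F = 0.1367
  V/F = 0.1367: g = 0.00011, g' = -0.9196 → V/F = 0.1368
Converged at V/F = 0.1368.
Compositions from xᵢ = zᵢ/(1+V/F(Kᵢ−1)), yᵢ = Kᵢxᵢ:
  A: x = 0.1540, y = 0.5414
  B: x = 0.2160, y = 0.1436
  C: x = 0.6300, y = 0.3150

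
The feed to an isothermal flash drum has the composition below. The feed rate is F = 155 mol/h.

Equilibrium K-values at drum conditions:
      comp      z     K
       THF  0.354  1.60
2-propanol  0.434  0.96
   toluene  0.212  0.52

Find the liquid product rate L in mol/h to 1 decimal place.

L = 66.3 mol/h

Newton iteration, ψ⁰ = 0.5:
  ψ = 0.500: g = 0.0118, g' = -0.161 → ψ = 0.573
Converged at ψ = 0.573.
Then V = ψ·F = 0.5725·155 = 88.7 mol/h and L = F − V = 66.3 mol/h.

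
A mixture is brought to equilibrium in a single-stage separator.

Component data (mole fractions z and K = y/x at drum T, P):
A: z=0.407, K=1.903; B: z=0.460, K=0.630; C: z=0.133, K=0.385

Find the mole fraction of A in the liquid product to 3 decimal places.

Iterate (Newton) starting at ψ = 0.61:
  ψ = 0.610: g = -0.1137, g' = -0.372 → ψ = 0.304
  ψ = 0.304: g = -0.0041, g' = -0.360 → ψ = 0.293
Converged at ψ = 0.293.
Compositions from xᵢ = zᵢ/(1+ψ(Kᵢ−1)), yᵢ = Kᵢxᵢ:
  A: x = 0.322, y = 0.613
  B: x = 0.516, y = 0.325
  C: x = 0.162, y = 0.062

x_A = 0.322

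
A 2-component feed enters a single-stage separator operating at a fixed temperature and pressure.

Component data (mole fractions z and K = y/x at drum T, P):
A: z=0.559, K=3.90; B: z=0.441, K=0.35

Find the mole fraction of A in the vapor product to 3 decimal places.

y_A = 0.714

Material balance + equilibrium reduce to Σ zᵢ(Kᵢ−1)/(1+ψ(Kᵢ−1)) = 0.
g(0) = ΣzᵢKᵢ − 1 = 1.334 and g(1) = 1 − Σzᵢ/Kᵢ = -0.403, so a root lies in (0, 1).
Newton–Raphson from ψ = 0.7:
  ψ = 0.700: g = 0.0091, g' = -1.139 → ψ = 0.708
Converged at ψ = 0.708.
Compositions from xᵢ = zᵢ/(1+ψ(Kᵢ−1)), yᵢ = Kᵢxᵢ:
  A: x = 0.183, y = 0.714
  B: x = 0.817, y = 0.286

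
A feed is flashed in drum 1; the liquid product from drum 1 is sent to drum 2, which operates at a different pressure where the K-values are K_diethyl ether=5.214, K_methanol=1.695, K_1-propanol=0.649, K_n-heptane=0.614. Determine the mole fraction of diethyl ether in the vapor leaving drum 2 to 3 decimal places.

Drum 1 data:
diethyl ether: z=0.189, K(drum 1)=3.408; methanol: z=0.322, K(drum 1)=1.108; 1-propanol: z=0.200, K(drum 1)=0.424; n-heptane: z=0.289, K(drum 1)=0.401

Drum 1:
Material balance + equilibrium reduce to Σ zᵢ(Kᵢ−1)/(1+ψ₁(Kᵢ−1)) = 0.
Check two-phase: ΣzᵢKᵢ = 1.202 > 1 and Σzᵢ/Kᵢ = 1.538 > 1, so g(0) = 0.202 > 0 and g(1) = -0.538 < 0.
Newton–Raphson from ψ₁ = 0.45:
  ψ₁ = 0.450: g = -0.1409, g' = -0.571 → ψ₁ = 0.203
  ψ₁ = 0.203: g = 0.0120, g' = -0.717 → ψ₁ = 0.220
Converged at ψ₁ = 0.220.
Drum-1 compositions:
  diethyl ether: x = 0.124, y = 0.421
  methanol: x = 0.315, y = 0.348
  1-propanol: x = 0.229, y = 0.097
  n-heptane: x = 0.333, y = 0.134
Drum-2 feed = drum-1 liquid: z₂ = (0.1235, 0.3145, 0.2291, 0.3329).
Drum 2:
Material balance + equilibrium reduce to Σ zᵢ(Kᵢ−1)/(1+ψ₂(Kᵢ−1)) = 0.
g(0) = ΣzᵢKᵢ − 1 = 0.530 and g(1) = 1 − Σzᵢ/Kᵢ = -0.104, so a root lies in (0, 1).
Newton iteration, ψ₂⁰ = 0.5:
  ψ₂ = 0.500: g = 0.0730, g' = -0.429 → ψ₂ = 0.670
  ψ₂ = 0.670: g = 0.0067, g' = -0.359 → ψ₂ = 0.689
Converged at ψ₂ = 0.689.
  diethyl ether: x = 0.032, y = 0.165
  methanol: x = 0.213, y = 0.360
  1-propanol: x = 0.302, y = 0.196
  n-heptane: x = 0.454, y = 0.278

y_diethyl ether (drum 2) = 0.165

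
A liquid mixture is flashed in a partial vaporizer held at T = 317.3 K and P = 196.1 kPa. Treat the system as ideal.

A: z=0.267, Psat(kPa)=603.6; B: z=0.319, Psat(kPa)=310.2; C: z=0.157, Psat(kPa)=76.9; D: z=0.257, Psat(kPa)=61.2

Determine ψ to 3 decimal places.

Raoult's law: Kᵢ = Pᵢˢᵃᵗ/P = Pᵢˢᵃᵗ/196.1.
  K_A = 603.6/196.1 = 3.07802, K_B = 310.2/196.1 = 1.58185, K_C = 76.9/196.1 = 0.39215, K_D = 61.2/196.1 = 0.31209
Let ψ = V/F and solve Σ zᵢ(Kᵢ−1)/(1+ψ(Kᵢ−1)) = 0.
g(0) = ΣzᵢKᵢ − 1 = 0.468 and g(1) = 1 − Σzᵢ/Kᵢ = -0.512, so a root lies in (0, 1).
Newton iteration, ψ⁰ = 0.5:
  ψ = 0.500: g = 0.0093, g' = -0.744 → ψ = 0.512
Converged at ψ = 0.512.

ψ = 0.512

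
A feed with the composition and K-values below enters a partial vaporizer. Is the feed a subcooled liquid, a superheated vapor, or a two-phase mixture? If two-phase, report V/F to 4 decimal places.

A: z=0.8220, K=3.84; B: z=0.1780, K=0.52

superheated vapor

ΣzᵢKᵢ = 3.2490; Σzᵢ/Kᵢ = 0.5564.
Since Σzᵢ/Kᵢ < 1 the mixture is above its dew point — single vapor phase.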